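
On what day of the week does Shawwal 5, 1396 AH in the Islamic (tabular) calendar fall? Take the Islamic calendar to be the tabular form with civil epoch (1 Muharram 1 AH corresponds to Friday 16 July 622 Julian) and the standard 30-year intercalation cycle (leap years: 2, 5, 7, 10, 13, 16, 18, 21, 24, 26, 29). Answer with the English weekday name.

In the Gregorian calendar this is 29 September 1976 (JDN 2443051).
2443051 ≡ 2 (mod 7); counting from Monday = 0 gives Wednesday.

Wednesday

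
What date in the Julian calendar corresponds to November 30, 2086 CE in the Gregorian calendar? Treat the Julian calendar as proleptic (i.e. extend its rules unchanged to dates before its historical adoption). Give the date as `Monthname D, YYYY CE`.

For dates in this range the Gregorian date is 13 days ahead of the Julian.
30 November 2086 Gregorian − 13 days → 17 November 2086 Julian.

November 17, 2086 CE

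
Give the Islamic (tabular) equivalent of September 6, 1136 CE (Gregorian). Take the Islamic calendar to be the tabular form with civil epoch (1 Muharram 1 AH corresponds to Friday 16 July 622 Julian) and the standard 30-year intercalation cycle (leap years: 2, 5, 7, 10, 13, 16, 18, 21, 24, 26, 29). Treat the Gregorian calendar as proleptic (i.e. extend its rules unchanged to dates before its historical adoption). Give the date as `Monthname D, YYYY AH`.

Dhu al-Qa'dah 30, 530 AH

Julian Day Number of the source date = 2136224.
Converting JDN 2136224 to the tabular Islamic calendar gives 30 Dhu al-Qa'dah 530 AH.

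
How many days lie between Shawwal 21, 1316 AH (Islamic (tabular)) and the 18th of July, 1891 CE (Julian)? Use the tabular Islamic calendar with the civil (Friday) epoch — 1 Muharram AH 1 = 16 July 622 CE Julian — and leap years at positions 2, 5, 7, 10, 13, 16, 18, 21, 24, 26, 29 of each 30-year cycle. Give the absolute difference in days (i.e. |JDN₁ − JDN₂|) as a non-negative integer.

2774

JDN of the first date = 2414718.
JDN of the second date = 2411944.
|2411944 − 2414718| = 2774.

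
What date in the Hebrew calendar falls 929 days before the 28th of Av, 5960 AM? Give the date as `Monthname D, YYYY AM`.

JDN of the 28th of Av, 5960 AM = 2524815.
2524815 − 929 = 2523886.
JDN 2523886 in the Hebrew calendar is Shevat 16, 5958 AM.

Shevat 16, 5958 AM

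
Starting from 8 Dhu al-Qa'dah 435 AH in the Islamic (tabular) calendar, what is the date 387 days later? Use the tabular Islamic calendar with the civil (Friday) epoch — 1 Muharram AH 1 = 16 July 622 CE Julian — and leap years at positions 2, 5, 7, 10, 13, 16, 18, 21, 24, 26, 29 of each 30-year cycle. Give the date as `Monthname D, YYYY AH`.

The starting date is JDN 2102537; 2102537 + 387 = 2102924.
JDN 2102924 corresponds to Dhu al-Hijjah 11, 436 AH.

Dhu al-Hijjah 11, 436 AH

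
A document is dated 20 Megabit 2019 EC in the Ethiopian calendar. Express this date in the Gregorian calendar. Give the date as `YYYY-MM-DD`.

Both dates share Julian Day Number 2461494; in the Gregorian calendar that is 29 March 2027 CE.

2027-03-29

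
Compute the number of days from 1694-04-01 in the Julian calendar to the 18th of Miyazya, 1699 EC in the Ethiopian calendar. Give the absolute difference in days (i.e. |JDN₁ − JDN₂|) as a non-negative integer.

JDN of the first date = 2339882.
JDN of the second date = 2344642.
|2344642 − 2339882| = 4760.

4760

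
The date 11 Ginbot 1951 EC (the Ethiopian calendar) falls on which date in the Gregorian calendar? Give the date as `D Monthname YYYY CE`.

19 May 1959 CE

Julian Day Number of the source date = 2436708.
Converting JDN 2436708 to the Gregorian calendar gives 19 May 1959 CE.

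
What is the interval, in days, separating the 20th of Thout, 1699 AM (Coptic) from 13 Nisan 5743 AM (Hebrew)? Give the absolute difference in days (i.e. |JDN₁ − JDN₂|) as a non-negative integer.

First date → JDN 2445243; second date → JDN 2445421.
The interval is |2445243 − 2445421| = 178 days.

178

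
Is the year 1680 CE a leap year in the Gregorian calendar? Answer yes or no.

1680 is divisible by 4 and not by 100, so it is a leap year.

yes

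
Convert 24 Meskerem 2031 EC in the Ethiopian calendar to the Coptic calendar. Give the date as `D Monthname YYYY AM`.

24 Thout 1755 AM

Both dates share Julian Day Number 2465701; in the Coptic calendar that is 24 Thout 1755 AM.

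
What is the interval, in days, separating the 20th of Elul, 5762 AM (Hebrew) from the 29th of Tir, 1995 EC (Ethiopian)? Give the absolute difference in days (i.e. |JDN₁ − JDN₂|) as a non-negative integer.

First date → JDN 2452515; second date → JDN 2452677.
The interval is |2452515 − 2452677| = 162 days.

162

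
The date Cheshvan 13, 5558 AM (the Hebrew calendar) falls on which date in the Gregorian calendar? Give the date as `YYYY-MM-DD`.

Both dates share Julian Day Number 2377707; in the Gregorian calendar that is 2 November 1797 CE.

1797-11-02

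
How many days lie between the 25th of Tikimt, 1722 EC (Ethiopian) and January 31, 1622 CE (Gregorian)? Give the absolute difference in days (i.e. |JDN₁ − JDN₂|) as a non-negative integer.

39356

JDN of the first date = 2352870.
JDN of the second date = 2313514.
|2313514 − 2352870| = 39356.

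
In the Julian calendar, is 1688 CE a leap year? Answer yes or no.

1688 mod 4 = 0, so it is a leap year in the Julian calendar.

yes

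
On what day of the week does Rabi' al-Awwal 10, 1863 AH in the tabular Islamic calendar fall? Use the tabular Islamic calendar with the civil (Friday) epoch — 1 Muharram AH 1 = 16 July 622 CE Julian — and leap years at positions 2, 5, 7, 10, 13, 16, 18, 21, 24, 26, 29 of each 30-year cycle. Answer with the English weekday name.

Equivalently 15 April 2429 Gregorian, JDN 2608339.
2608339 ≡ 6 (mod 7); counting from Monday = 0 gives Sunday.

Sunday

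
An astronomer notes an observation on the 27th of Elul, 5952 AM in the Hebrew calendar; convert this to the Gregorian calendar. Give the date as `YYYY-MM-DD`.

2192-09-05

Both dates share Julian Day Number 2521920; in the Gregorian calendar that is 5 September 2192 CE.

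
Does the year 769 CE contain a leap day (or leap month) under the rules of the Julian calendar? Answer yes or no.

no

769 mod 4 = 1, so it is a common year in the Julian calendar.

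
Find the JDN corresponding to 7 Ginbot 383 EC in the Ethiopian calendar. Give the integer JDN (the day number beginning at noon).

Equivalently 3 May 391 (proleptic Gregorian).
JDN 2400001 is 17 November 1858 CE (Gregorian), MJD 0; the target day is −536009 days from there, so JDN = 1863992.

1863992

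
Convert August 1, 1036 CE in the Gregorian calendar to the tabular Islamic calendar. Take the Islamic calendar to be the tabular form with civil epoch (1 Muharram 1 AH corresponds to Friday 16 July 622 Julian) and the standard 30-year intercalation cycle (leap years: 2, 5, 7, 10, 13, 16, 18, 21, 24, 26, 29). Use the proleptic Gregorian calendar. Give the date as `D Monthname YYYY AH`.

29 Ramadan 427 AH

Both dates share Julian Day Number 2099664; in the tabular Islamic calendar that is 29 Ramadan 427 AH.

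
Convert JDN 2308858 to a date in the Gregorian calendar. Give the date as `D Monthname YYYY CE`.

3 May 1609 CE

JDN 2451545 is 1 Jan 2000; 2308858 is −142687 days from there.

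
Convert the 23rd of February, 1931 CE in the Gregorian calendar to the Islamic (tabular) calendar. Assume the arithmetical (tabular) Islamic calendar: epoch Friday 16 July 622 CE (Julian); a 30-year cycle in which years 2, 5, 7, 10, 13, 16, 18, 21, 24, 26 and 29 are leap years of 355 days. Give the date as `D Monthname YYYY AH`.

5 Shawwal 1349 AH

Julian Day Number of the source date = 2426396.
Converting JDN 2426396 to the tabular Islamic calendar gives 5 Shawwal 1349 AH.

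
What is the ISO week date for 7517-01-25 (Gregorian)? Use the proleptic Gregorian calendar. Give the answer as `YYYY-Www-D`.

The weekday is Thursday (ISO weekday 4).
That Thursday belongs to ISO week 4 of ISO year 7517.

7517-W04-4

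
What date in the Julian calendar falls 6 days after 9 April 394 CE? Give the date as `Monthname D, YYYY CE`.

April 15, 394 CE

The starting date is JDN 1865065; 1865065 + 6 = 1865071.
JDN 1865071 corresponds to April 15, 394 CE.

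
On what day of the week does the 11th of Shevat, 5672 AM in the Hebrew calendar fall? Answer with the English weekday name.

This is JDN 2419432 (30 January 1912 Gregorian).
2419432 ≡ 1 (mod 7); counting from Monday = 0 gives Tuesday.

Tuesday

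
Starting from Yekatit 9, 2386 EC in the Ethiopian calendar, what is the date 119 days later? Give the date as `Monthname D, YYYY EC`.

Sene 8, 2386 EC

JDN of Yekatit 9, 2386 EC = 2595500.
2595500 + 119 = 2595619.
JDN 2595619 in the Ethiopian calendar is Sene 8, 2386 EC.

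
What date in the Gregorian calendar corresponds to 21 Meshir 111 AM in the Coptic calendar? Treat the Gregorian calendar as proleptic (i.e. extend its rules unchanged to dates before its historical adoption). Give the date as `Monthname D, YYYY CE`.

February 16, 395 CE

Julian Day Number of the source date = 1865377.
Converting JDN 1865377 to the Gregorian calendar gives 16 February 395 CE.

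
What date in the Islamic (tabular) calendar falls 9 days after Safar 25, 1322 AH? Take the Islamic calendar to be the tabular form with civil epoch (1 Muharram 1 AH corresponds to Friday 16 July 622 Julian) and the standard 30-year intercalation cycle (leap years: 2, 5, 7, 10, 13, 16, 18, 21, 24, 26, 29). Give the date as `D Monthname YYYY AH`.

Counting 9 days forward from JDN 2416612 reaches JDN 2416621, which is 5 Rabi' al-Awwal 1322 AH.

5 Rabi' al-Awwal 1322 AH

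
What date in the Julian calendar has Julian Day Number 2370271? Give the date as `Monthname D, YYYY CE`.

June 13, 1777 CE

JDN 2370271 is 24 June 1777 in the Gregorian calendar.
In the Julian calendar that day is June 13, 1777 CE.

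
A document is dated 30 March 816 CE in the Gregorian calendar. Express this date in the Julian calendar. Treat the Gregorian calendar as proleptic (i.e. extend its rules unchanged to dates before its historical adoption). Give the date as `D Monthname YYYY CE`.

For dates in this range the Gregorian date is 4 days ahead of the Julian.
30 March 816 Gregorian − 4 days → 26 March 816 Julian.

26 March 816 CE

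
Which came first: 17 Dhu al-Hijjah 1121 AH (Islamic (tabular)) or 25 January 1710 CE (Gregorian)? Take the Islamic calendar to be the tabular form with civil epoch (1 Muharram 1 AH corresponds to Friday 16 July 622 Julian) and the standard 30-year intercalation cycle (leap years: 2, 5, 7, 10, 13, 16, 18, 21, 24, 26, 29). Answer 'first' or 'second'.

second

The two dates have Julian Day Numbers 2345672 and 2345649 respectively.
Since 2345649 < 2345672, the second date comes first.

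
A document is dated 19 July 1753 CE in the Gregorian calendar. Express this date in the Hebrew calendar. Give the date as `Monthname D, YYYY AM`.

Tammuz 17, 5513 AM

Julian Day Number of the source date = 2361530.
Converting JDN 2361530 to the Hebrew calendar gives 17 Tammuz 5513 AM.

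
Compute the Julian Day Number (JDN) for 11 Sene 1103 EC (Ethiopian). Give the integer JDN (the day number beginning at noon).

2127006

Equivalently 12 June 1111 (proleptic Gregorian).
JDN 2451545 is 1 January 2000 CE (Gregorian); the target day is −324539 days from there, so JDN = 2127006.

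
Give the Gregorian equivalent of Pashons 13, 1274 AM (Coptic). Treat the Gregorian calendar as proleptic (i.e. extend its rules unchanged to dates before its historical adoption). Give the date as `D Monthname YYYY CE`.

18 May 1558 CE

Both dates share Julian Day Number 2290245; in the Gregorian calendar that is 18 May 1558 CE.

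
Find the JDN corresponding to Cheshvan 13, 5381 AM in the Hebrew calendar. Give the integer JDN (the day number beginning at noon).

2313066

In the Gregorian calendar the same day is 9 November 1620.
JDN 2451545 is 1 January 2000 CE (Gregorian); the target day is −138479 days from there, so JDN = 2313066.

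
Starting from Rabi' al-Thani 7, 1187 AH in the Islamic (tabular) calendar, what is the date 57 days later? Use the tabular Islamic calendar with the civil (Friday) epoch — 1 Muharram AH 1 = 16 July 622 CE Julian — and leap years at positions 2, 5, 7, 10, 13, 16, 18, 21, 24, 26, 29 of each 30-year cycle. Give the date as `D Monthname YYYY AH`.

The starting date is JDN 2368814; 2368814 + 57 = 2368871.
JDN 2368871 corresponds to 5 Jumada al-Thani 1187 AH.

5 Jumada al-Thani 1187 AH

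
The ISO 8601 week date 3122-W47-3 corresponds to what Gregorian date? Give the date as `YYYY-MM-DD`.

ISO week 1 of 3122 is the week containing the first Thursday of 3122.
Week 47, day 3 (Wednesday) lands on 3122-11-22.

3122-11-22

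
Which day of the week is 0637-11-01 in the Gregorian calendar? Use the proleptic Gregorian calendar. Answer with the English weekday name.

Wednesday

Since JDN mod 7 = 2 (0 = Monday), the day is Wednesday.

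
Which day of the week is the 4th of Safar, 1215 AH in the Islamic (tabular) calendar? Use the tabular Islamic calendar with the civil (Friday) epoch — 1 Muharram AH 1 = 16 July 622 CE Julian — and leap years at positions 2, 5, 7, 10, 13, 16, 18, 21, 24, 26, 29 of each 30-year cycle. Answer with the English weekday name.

In the Gregorian calendar this is 27 June 1800 (JDN 2378674).
2378674 ≡ 4 (mod 7); counting from Monday = 0 gives Friday.

Friday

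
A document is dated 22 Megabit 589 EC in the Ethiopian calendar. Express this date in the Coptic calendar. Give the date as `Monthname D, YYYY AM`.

The source date corresponds to 20 March 597 in the proleptic Gregorian calendar (JDN 1939189).
That day falls on 22 Paremhat 313 AM in the Coptic calendar.

Paremhat 22, 313 AM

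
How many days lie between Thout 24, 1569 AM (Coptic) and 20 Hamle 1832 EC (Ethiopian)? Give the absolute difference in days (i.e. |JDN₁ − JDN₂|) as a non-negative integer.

4452

First date → JDN 2397765; second date → JDN 2393313.
The interval is |2397765 − 2393313| = 4452 days.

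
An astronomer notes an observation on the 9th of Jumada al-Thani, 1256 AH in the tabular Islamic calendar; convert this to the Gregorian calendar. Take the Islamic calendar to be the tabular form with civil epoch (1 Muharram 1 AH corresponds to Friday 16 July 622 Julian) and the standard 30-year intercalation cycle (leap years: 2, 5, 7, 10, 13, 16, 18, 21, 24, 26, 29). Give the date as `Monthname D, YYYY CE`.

August 8, 1840 CE

Both dates share Julian Day Number 2393326; in the Gregorian calendar that is 8 August 1840 CE.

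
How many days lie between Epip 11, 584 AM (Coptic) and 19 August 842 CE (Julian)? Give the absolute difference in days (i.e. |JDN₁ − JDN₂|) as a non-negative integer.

First date → JDN 2038281; second date → JDN 2028829.
The interval is |2038281 − 2028829| = 9452 days.

9452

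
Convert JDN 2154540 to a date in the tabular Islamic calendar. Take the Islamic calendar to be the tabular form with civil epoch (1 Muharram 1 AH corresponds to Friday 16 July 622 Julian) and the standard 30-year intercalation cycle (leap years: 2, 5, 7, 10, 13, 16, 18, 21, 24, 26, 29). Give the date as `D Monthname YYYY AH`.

The proleptic Gregorian equivalent of JDN 2154540 is 30 October 1186.
In the tabular Islamic calendar that day is 7 Sha'ban 582 AH.

7 Sha'ban 582 AH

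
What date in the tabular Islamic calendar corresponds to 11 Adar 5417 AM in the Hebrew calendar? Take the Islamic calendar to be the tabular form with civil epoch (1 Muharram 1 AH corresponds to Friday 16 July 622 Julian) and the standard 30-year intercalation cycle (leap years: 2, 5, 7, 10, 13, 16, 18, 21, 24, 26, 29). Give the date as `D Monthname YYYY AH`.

10 Jumada al-Awwal 1067 AH

Both dates share Julian Day Number 2326322; in the tabular Islamic calendar that is 10 Jumada al-Awwal 1067 AH.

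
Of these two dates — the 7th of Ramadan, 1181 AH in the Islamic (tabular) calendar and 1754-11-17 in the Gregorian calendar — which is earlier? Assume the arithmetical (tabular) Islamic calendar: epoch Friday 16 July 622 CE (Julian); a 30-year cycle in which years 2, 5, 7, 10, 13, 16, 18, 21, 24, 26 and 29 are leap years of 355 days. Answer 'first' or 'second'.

The two dates have Julian Day Numbers 2366835 and 2362016 respectively.
Since 2362016 < 2366835, the second date comes first.

second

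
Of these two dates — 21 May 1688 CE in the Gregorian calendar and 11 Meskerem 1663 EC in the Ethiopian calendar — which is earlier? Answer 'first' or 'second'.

second

Converting both to JDN: 2337731 vs 2331276; the smaller is the second.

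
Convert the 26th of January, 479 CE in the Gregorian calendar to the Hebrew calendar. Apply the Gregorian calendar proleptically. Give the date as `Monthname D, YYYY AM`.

Shevat 16, 4239 AM

Julian Day Number of the source date = 1896037.
Converting JDN 1896037 to the Hebrew calendar gives 16 Shevat 4239 AM.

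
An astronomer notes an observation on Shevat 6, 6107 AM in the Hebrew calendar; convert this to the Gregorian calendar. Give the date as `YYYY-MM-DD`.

Julian Day Number of the source date = 2578301.
Converting JDN 2578301 to the Gregorian calendar gives 18 January 2347 CE.

2347-01-18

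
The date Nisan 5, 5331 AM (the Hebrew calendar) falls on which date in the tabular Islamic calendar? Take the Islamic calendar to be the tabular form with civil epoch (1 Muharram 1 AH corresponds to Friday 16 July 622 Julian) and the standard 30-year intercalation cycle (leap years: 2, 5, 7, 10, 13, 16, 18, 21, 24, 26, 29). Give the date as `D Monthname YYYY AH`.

5 Dhu al-Qa'dah 978 AH

The source date corresponds to 10 April 1571 in the proleptic Gregorian calendar (JDN 2294955).
That day falls on 5 Dhu al-Qa'dah 978 AH in the tabular Islamic calendar.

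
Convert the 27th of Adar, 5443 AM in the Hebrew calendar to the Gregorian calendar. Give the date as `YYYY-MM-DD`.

1683-03-25

Julian Day Number of the source date = 2335847.
Converting JDN 2335847 to the Gregorian calendar gives 25 March 1683 CE.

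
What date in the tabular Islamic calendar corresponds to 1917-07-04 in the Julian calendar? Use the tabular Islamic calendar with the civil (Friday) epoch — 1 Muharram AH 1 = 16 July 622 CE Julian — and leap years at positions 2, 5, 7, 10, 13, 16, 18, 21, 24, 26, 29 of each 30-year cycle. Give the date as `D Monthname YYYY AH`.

27 Ramadan 1335 AH

The source date corresponds to 17 July 1917 in the Gregorian calendar (JDN 2421427).
That day falls on 27 Ramadan 1335 AH in the tabular Islamic calendar.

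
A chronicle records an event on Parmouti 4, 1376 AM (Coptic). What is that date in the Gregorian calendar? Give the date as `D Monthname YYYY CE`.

Julian Day Number of the source date = 2327462.
Converting JDN 2327462 to the Gregorian calendar gives 9 April 1660 CE.

9 April 1660 CE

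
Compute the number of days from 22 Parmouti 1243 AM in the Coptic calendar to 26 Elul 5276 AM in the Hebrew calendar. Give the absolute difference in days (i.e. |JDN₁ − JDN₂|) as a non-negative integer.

3888

JDN of the first date = 2278901.
JDN of the second date = 2275013.
|2275013 − 2278901| = 3888.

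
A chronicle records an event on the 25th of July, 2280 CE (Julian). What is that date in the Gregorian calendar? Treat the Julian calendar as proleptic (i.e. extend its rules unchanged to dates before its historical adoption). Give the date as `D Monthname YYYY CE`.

At this point the Julian calendar is 15 days behind the Gregorian.
25 July 2280 Julian + 15 days → 9 August 2280 Gregorian.

9 August 2280 CE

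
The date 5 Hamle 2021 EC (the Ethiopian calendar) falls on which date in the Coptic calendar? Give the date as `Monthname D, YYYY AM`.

Epip 5, 1745 AM

The source date corresponds to 12 July 2029 in the Gregorian calendar (JDN 2462330).
That day falls on 5 Epip 1745 AM in the Coptic calendar.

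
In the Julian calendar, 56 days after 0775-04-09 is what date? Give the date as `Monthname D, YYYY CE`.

June 4, 775 CE

JDN of 0775-04-09 = 2004225.
2004225 + 56 = 2004281.
JDN 2004281 in the Julian calendar is June 4, 775 CE.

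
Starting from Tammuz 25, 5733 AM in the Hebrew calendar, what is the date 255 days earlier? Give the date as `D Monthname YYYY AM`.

JDN of Tammuz 25, 5733 AM = 2441889.
2441889 − 255 = 2441634.
JDN 2441634 in the Hebrew calendar is 6 Kislev 5733 AM.

6 Kislev 5733 AM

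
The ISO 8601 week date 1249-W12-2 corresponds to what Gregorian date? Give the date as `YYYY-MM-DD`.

ISO week 1 of 1249 is the week containing the first Thursday of 1249.
Week 12, day 2 (Tuesday) lands on 1249-03-23.

1249-03-23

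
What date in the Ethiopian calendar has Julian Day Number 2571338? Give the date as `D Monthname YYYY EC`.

The Gregorian equivalent of JDN 2571338 is 26 December 2327.
In the Ethiopian calendar that day is 13 Tahsas 2320 EC.

13 Tahsas 2320 EC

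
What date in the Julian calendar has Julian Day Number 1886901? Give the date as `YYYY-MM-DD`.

JDN 1886901 is 21 January 454 in the proleptic Gregorian calendar.
In the Julian calendar that day is 0454-01-20.

0454-01-20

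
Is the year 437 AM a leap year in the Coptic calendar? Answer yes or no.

no

437 mod 4 = 1; in the Coptic calendar a year is leap when year mod 4 = 3, so it is a common year.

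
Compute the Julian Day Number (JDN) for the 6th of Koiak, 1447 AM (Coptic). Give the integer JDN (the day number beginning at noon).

In the Gregorian calendar the same day is 13 December 1730.
JDN 2400001 is 17 November 1858 CE (Gregorian), MJD 0; the target day is −46725 days from there, so JDN = 2353276.

2353276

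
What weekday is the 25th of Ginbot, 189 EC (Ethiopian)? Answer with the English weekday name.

Friday

In the proleptic Gregorian calendar this is 19 May 197 (JDN 1793152).
Since JDN mod 7 = 4 (0 = Monday), the day is Friday.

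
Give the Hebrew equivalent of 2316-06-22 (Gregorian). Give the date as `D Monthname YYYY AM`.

1 Tammuz 6076 AM

Both dates share Julian Day Number 2567134; in the Hebrew calendar that is 1 Tammuz 6076 AM.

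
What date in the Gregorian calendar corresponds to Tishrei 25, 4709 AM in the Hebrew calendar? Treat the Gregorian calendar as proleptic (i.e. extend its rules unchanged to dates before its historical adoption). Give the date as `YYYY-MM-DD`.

Julian Day Number of the source date = 2067589.
Converting JDN 2067589 to the Gregorian calendar gives 6 October 948 CE.

0948-10-06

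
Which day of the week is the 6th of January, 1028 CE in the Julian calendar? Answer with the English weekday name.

Saturday

In the proleptic Gregorian calendar this is 12 January 1028 (JDN 2096540).
2096540 ≡ 5 (mod 7); counting from Monday = 0 gives Saturday.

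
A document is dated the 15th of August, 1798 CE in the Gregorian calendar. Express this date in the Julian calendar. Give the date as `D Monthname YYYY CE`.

4 August 1798 CE

For dates in this range the Gregorian date is 11 days ahead of the Julian.
15 August 1798 Gregorian − 11 days → 4 August 1798 Julian.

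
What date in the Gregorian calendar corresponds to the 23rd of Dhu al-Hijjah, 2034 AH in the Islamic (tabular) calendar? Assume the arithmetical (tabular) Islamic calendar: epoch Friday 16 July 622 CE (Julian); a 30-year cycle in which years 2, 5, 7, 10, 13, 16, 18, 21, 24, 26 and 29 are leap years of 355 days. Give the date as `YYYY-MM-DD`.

Both dates share Julian Day Number 2669214; in the Gregorian calendar that is 16 December 2595 CE.

2595-12-16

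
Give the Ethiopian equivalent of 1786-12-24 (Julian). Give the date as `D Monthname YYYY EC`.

28 Tahsas 1779 EC

The source date corresponds to 4 January 1787 in the Gregorian calendar (JDN 2373752).
That day falls on 28 Tahsas 1779 EC in the Ethiopian calendar.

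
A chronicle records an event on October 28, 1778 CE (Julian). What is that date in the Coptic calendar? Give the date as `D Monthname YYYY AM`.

1 Hathor 1495 AM

Both dates share Julian Day Number 2370773; in the Coptic calendar that is 1 Hathor 1495 AM.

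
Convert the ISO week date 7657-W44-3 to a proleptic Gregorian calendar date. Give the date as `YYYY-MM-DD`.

ISO week 1 of 7657 is the week containing the first Thursday of 7657.
Week 44, day 3 (Wednesday) lands on 7657-10-31.

7657-10-31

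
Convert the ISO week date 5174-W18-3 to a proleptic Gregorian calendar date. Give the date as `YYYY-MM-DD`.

5174-05-01

ISO week 1 of 5174 is the week containing the first Thursday of 5174.
Week 18, day 3 (Wednesday) lands on 5174-05-01.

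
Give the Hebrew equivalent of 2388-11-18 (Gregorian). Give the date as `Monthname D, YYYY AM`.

Julian Day Number of the source date = 2593581.
Converting JDN 2593581 to the Hebrew calendar gives 17 Cheshvan 6149 AM.

Cheshvan 17, 6149 AM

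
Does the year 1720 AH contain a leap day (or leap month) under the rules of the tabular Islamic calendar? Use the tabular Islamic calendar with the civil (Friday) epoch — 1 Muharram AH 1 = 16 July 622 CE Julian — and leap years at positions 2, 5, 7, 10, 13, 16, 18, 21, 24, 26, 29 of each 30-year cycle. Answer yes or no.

yes

Year 1720 AH is year 10 of its 30-year cycle; leap positions are 2, 5, 7, 10, 13, 16, 18, 21, 24, 26, 29, so it is a leap year (355 days).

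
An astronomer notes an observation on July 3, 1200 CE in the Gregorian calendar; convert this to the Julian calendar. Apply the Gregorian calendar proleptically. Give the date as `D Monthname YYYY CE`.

At this point the Julian calendar is 7 days behind the Gregorian.
3 July 1200 Gregorian − 7 days → 26 June 1200 Julian.

26 June 1200 CE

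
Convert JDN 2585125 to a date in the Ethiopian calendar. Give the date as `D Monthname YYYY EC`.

11 Meskerem 2358 EC

JDN 2585125 is 24 September 2365 in the Gregorian calendar.
In the Ethiopian calendar that day is 11 Meskerem 2358 EC.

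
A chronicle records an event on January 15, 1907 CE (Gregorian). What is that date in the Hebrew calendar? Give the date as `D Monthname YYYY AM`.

29 Tevet 5667 AM

Julian Day Number of the source date = 2417591.
Converting JDN 2417591 to the Hebrew calendar gives 29 Tevet 5667 AM.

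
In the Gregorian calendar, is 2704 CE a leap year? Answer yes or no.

2704 is divisible by 4 and not by 100, so it is a leap year.

yes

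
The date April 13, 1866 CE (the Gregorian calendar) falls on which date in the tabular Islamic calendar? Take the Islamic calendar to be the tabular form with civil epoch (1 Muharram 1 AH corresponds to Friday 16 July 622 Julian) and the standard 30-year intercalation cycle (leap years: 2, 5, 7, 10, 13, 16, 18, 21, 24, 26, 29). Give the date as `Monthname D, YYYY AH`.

Julian Day Number of the source date = 2402705.
Converting JDN 2402705 to the tabular Islamic calendar gives 27 Dhu al-Qa'dah 1282 AH.

Dhu al-Qa'dah 27, 1282 AH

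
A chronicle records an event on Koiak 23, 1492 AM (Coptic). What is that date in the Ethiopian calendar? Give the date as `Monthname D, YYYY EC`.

Both dates share Julian Day Number 2369730; in the Ethiopian calendar that is 23 Tahsas 1768 EC.

Tahsas 23, 1768 EC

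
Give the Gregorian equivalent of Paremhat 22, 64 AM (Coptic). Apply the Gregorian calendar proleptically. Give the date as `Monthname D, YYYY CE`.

Both dates share Julian Day Number 1848242; in the Gregorian calendar that is 19 March 348 CE.

March 19, 348 CE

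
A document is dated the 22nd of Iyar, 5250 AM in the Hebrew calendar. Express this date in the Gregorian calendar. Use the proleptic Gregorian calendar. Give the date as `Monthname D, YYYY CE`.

Julian Day Number of the source date = 2265413.
Converting JDN 2265413 to the Gregorian calendar gives 22 May 1490 CE.

May 22, 1490 CE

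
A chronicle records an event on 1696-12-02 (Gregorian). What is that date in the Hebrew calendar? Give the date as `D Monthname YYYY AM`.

8 Kislev 5457 AM

Julian Day Number of the source date = 2340848.
Converting JDN 2340848 to the Hebrew calendar gives 8 Kislev 5457 AM.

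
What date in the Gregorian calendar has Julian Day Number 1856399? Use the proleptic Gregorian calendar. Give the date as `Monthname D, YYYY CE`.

July 19, 370 CE

JDN 2451545 is 1 Jan 2000; 1856399 is −595146 days from there.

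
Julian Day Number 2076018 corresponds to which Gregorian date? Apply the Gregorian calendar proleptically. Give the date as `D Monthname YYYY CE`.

JDN 2451545 is 1 Jan 2000; 2076018 is −375527 days from there.

4 November 971 CE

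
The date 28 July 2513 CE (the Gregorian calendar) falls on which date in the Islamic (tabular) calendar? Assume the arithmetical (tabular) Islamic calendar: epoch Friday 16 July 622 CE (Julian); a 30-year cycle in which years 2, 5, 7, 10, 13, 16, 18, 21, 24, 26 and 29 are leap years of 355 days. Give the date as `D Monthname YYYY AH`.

23 Muharram 1950 AH

Julian Day Number of the source date = 2639123.
Converting JDN 2639123 to the tabular Islamic calendar gives 23 Muharram 1950 AH.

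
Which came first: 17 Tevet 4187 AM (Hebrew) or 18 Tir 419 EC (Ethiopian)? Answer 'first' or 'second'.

First date → JDN 1877021; second date → JDN 1877032.
JDN 1877021 < JDN 1877032, so the first date is earlier.

first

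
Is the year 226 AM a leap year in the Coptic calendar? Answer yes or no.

no

226 mod 4 = 2; in the Coptic calendar a year is leap when year mod 4 = 3, so it is a common year.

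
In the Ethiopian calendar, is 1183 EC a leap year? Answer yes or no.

yes

1183 mod 4 = 3; in the Ethiopian calendar a year is leap when year mod 4 = 3, so it is a leap year.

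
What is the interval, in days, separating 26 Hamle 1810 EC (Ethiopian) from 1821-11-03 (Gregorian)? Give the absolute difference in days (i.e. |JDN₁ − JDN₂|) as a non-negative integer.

JDN of the first date = 2385283.
JDN of the second date = 2386473.
|2386473 − 2385283| = 1190.

1190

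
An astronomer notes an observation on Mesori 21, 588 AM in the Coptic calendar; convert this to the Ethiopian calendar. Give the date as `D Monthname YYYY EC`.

21 Nehase 864 EC

Both dates share Julian Day Number 2039782; in the Ethiopian calendar that is 21 Nehase 864 EC.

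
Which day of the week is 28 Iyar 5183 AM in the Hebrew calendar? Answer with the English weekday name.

This is JDN 2240937 (18 May 1423 Gregorian).
2240937 ≡ 6 (mod 7); counting from Monday = 0 gives Sunday.

Sunday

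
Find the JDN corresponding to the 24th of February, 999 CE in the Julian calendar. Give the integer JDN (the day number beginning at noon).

2085997

In the proleptic Gregorian calendar the same day is 1 March 999.
JDN 2451545 is 1 January 2000 CE (Gregorian); the target day is −365548 days from there, so JDN = 2085997.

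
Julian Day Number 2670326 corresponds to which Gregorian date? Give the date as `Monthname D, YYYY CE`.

Counting from JDN 2299161 = 15 Oct 1582 gives an offset of 371165 days.

January 1, 2599 CE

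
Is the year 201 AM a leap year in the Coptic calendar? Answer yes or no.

201 mod 4 = 1; in the Coptic calendar a year is leap when year mod 4 = 3, so it is a common year.

no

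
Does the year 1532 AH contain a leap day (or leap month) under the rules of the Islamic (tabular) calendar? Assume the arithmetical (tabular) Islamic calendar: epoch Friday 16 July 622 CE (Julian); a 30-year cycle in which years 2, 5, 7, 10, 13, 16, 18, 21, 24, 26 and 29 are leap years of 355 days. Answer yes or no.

Year 1532 AH is year 2 of its 30-year cycle; leap positions are 2, 5, 7, 10, 13, 16, 18, 21, 24, 26, 29, so it is a leap year (355 days).

yes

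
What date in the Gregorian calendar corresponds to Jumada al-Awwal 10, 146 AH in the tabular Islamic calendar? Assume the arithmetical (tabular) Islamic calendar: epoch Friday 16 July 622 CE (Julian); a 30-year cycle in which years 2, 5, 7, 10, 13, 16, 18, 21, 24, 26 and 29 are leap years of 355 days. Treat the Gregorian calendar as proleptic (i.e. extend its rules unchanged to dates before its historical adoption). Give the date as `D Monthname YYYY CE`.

Julian Day Number of the source date = 1999950.
Converting JDN 1999950 to the Gregorian calendar gives 30 July 763 CE.

30 July 763 CE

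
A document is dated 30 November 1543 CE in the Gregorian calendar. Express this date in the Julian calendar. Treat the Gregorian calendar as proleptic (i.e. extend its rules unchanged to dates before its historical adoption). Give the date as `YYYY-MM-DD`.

At this point the Julian calendar is 10 days behind the Gregorian.
30 November 1543 Gregorian − 10 days → 20 November 1543 Julian.

1543-11-20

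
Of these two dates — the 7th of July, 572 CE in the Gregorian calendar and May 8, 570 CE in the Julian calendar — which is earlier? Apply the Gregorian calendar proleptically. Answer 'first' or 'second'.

second

The two dates have Julian Day Numbers 1930167 and 1929378 respectively.
Since 1929378 < 1930167, the second date comes first.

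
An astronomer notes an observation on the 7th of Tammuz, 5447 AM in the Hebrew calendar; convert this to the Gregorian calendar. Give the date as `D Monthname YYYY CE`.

Julian Day Number of the source date = 2337393.
Converting JDN 2337393 to the Gregorian calendar gives 18 June 1687 CE.

18 June 1687 CE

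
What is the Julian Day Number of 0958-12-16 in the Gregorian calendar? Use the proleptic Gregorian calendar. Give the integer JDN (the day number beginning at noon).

JDN 2400001 is 17 November 1858 CE (Gregorian), MJD 0; the target day is −328689 days from there, so JDN = 2071312.

2071312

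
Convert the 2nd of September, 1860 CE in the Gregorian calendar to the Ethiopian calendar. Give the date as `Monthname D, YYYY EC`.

Nehase 28, 1852 EC

Julian Day Number of the source date = 2400656.
Converting JDN 2400656 to the Ethiopian calendar gives 28 Nehase 1852 EC.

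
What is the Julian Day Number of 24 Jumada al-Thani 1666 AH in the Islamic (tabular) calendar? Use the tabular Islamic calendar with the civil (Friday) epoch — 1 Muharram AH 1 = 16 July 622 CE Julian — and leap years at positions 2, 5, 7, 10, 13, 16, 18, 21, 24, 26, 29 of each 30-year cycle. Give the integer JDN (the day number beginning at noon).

2538631

In the Gregorian calendar the same day is 8 June 2238.
JDN 2299161 is 15 October 1582 CE (Gregorian); the target day is +239470 days from there, so JDN = 2538631.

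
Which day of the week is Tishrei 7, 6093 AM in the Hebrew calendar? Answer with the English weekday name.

This is JDN 2573076 (28 September 2332 Gregorian).
Since JDN mod 7 = 2 (0 = Monday), the day is Wednesday.

Wednesday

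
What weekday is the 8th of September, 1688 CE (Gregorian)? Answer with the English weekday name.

Wednesday

2337841 ≡ 2 (mod 7); counting from Monday = 0 gives Wednesday.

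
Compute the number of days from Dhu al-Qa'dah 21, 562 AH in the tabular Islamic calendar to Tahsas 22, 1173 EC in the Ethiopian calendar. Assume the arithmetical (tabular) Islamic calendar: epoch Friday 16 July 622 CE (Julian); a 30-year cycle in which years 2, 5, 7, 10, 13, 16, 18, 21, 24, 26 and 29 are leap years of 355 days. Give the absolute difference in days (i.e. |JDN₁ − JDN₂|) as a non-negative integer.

JDN of the first date = 2147555.
JDN of the second date = 2152405.
|2152405 − 2147555| = 4850.

4850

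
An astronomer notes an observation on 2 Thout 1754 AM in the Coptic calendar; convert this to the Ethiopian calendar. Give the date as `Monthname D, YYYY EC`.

Julian Day Number of the source date = 2465314.
Converting JDN 2465314 to the Ethiopian calendar gives 2 Meskerem 2030 EC.

Meskerem 2, 2030 EC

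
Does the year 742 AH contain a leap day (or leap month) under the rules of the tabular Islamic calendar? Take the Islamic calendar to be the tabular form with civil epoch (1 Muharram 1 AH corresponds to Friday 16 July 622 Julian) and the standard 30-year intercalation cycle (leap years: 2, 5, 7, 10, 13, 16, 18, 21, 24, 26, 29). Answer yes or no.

no

Year 742 AH is year 22 of its 30-year cycle; leap positions are 2, 5, 7, 10, 13, 16, 18, 21, 24, 26, 29, so it is a common year (354 days).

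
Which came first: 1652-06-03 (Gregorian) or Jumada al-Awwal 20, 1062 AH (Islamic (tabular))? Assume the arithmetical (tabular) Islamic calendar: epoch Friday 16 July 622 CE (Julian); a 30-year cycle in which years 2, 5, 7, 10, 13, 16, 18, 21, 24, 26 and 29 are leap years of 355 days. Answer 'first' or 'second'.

second

First date → JDN 2324595; second date → JDN 2324560.
JDN 2324560 < JDN 2324595, so the second date is earlier.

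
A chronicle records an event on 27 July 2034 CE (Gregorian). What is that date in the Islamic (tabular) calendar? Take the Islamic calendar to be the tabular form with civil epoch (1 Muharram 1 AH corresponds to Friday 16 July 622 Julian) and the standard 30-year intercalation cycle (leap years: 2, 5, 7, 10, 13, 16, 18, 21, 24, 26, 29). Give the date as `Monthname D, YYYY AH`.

Julian Day Number of the source date = 2464171.
Converting JDN 2464171 to the tabular Islamic calendar gives 11 Jumada al-Awwal 1456 AH.

Jumada al-Awwal 11, 1456 AH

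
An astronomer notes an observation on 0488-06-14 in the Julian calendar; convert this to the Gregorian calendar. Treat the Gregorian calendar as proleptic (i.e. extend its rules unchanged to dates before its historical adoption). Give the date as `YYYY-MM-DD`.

0488-06-15

The Julian–Gregorian offset here is 1 day (Julian trailing).
14 June 488 Julian + 1 day → 15 June 488 Gregorian.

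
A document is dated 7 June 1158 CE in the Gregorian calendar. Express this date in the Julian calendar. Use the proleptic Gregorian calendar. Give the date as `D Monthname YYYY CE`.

31 May 1158 CE

At this point the Julian calendar is 7 days behind the Gregorian.
7 June 1158 Gregorian − 7 days → 31 May 1158 Julian.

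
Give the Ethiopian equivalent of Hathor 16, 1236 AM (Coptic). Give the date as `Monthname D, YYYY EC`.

Julian Day Number of the source date = 2276189.
Converting JDN 2276189 to the Ethiopian calendar gives 16 Hidar 1512 EC.

Hidar 16, 1512 EC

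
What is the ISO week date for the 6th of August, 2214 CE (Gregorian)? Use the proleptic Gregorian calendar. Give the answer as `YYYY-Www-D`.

2214-W31-6

The weekday is Saturday (ISO weekday 6).
That Saturday belongs to ISO week 31 of ISO year 2214.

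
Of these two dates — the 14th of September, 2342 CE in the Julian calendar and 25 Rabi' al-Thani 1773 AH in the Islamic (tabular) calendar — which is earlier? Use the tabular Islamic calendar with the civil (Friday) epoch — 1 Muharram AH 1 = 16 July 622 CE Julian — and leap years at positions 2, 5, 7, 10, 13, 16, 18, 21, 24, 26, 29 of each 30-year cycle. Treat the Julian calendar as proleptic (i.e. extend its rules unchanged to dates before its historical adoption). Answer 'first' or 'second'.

Converting both to JDN: 2576730 vs 2576491; the smaller is the second.

second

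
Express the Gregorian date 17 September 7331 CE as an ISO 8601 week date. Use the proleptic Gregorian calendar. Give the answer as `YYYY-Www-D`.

The weekday is Monday (ISO weekday 1).
That Monday belongs to ISO week 38 of ISO year 7331.

7331-W38-1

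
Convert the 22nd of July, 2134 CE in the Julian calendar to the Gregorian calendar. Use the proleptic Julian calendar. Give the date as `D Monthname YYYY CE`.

5 August 2134 CE

For dates in this range the Gregorian date is 14 days ahead of the Julian.
22 July 2134 Julian + 14 days → 5 August 2134 Gregorian.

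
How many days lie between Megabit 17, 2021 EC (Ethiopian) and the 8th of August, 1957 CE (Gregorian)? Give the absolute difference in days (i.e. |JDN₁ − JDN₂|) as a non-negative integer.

First date → JDN 2462222; second date → JDN 2436059.
The interval is |2462222 − 2436059| = 26163 days.

26163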